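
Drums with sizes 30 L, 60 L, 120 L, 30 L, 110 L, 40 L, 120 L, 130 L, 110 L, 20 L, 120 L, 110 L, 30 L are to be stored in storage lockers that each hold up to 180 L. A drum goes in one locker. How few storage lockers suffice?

Total = 130 + 120 + 120 + 120 + 110 + 110 + 110 + 60 + 40 + 30 + 30 + 30 + 20 = 1030 L.
Lower bound: ⌈1030/180⌉ = 6 storage lockers.
Also, 7 drums each exceed 90 L, and no two of those can share a locker, so at least 7 storage lockers are needed.
A packing using 7 storage lockers:
  locker 1: 130 + 40 = 170
  locker 2: 120 + 60 = 180
  locker 3: 120 + 30 + 30 = 180
  locker 4: 120 + 30 + 20 = 170
  locker 5: 110 = 110
  locker 6: 110 = 110
  locker 7: 110 = 110
This matches the lower bound, so 7 is optimal.

7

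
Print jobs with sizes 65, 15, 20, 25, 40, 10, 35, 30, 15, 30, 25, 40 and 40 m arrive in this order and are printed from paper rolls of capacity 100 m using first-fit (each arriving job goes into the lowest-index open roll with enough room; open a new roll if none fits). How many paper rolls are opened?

5

  65 → roll 1 (new)  [load 65/100]
  15 → roll 1  [load 80/100]
  20 → roll 1  [load 100/100]
  25 → roll 2 (new)  [load 25/100]
  40 → roll 2  [load 65/100]
  10 → roll 2  [load 75/100]
  35 → roll 3 (new)  [load 35/100]
  30 → roll 3  [load 65/100]
  15 → roll 2  [load 90/100]
  30 → roll 3  [load 95/100]
  25 → roll 4 (new)  [load 25/100]
  40 → roll 4  [load 65/100]
  40 → roll 5 (new)  [load 40/100]
5 paper rolls opened.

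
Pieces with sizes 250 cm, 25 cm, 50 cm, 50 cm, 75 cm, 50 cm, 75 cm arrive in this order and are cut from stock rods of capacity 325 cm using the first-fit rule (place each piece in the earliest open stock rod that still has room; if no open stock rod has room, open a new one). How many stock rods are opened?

2

  250 → stock rod 1 (new)  [load 250/325]
  25 → stock rod 1  [load 275/325]
  50 → stock rod 1  [load 325/325]
  50 → stock rod 2 (new)  [load 50/325]
  75 → stock rod 2  [load 125/325]
  50 → stock rod 2  [load 175/325]
  75 → stock rod 2  [load 250/325]
2 stock rods opened.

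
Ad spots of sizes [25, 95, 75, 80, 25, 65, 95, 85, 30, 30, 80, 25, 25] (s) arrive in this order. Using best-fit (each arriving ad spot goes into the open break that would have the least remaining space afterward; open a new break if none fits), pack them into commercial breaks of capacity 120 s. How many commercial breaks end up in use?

  25 → break 1 (new)  [load 25/120]
  95 → break 1  [load 120/120]
  75 → break 2 (new)  [load 75/120]
  80 → break 3 (new)  [load 80/120]
  25 → break 3  [load 105/120]
  65 → break 4 (new)  [load 65/120]
  95 → break 5 (new)  [load 95/120]
  85 → break 6 (new)  [load 85/120]
  30 → break 6  [load 115/120]
  30 → break 2  [load 105/120]
  80 → break 7 (new)  [load 80/120]
  25 → break 5  [load 120/120]
  25 → break 7  [load 105/120]
7 commercial breaks opened.

7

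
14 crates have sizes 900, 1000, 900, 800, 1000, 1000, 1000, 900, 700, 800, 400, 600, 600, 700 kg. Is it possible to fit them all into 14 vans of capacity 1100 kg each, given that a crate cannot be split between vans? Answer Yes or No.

Yes

A valid assignment using 13 vans:
  van 1: 1000 = 1000
  van 2: 1000 = 1000
  van 3: 1000 = 1000
  van 4: 1000 = 1000
  van 5: 900 = 900
  van 6: 900 = 900
  van 7: 900 = 900
  van 8: 800 = 800
  van 9: 800 = 800
  van 10: 700 + 400 = 1100
  van 11: 700 = 700
  van 12: 600 = 600
  van 13: 600 = 600
That uses only 13 ≤ 14, so 14 vans are enough.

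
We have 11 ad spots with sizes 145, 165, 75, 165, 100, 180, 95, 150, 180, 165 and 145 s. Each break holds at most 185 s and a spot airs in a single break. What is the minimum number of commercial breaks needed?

10

Total = 180 + 180 + 165 + 165 + 165 + 150 + 145 + 145 + 100 + 95 + 75 = 1565 s.
Lower bound: ⌈1565/185⌉ = 9 commercial breaks.
Also, 10 ad spots each exceed 185/2 s, and no two of those can share a break, so at least 10 commercial breaks are needed.
A packing using 10 commercial breaks:
  break 1: 180 = 180
  break 2: 180 = 180
  break 3: 165 = 165
  break 4: 165 = 165
  break 5: 165 = 165
  break 6: 150 = 150
  break 7: 145 = 145
  break 8: 145 = 145
  break 9: 100 + 75 = 175
  break 10: 95 = 95
This matches the lower bound, so 10 is optimal.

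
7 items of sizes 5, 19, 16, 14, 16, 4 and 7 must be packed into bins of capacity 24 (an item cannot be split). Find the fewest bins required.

4

Total = 19 + 16 + 16 + 14 + 7 + 5 + 4 = 81.
Lower bound: ⌈81/24⌉ = 4 bins.
A packing using 4 bins:
  bin 1: 19 + 5 = 24
  bin 2: 16 + 7 = 23
  bin 3: 16 + 4 = 20
  bin 4: 14 = 14
This matches the lower bound, so 4 is optimal.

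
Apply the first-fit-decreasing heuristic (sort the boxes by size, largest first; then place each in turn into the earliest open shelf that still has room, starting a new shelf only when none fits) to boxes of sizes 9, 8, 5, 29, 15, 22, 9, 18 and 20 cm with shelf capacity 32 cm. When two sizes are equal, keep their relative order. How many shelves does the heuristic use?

Sorted descending: 29, 22, 20, 18, 15, 9, 9, 8, 5.
  29 → shelf 1 (new)  [load 29/32]
  22 → shelf 2 (new)  [load 22/32]
  20 → shelf 3 (new)  [load 20/32]
  18 → shelf 4 (new)  [load 18/32]
  15 → shelf 5 (new)  [load 15/32]
  9 → shelf 2  [load 31/32]
  9 → shelf 3  [load 29/32]
  8 → shelf 4  [load 26/32]
  5 → shelf 4  [load 31/32]
5 shelves opened.

5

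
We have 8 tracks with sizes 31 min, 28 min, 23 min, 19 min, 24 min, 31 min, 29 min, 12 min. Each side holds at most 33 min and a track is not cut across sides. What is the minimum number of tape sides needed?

Total = 31 + 31 + 29 + 28 + 24 + 23 + 19 + 12 = 197 min.
Lower bound: ⌈197/33⌉ = 6 tape sides.
Also, 7 tracks each exceed 33/2 min, and no two of those can share a side, so at least 7 tape sides are needed.
A packing using 7 tape sides:
  side 1: 31 = 31
  side 2: 31 = 31
  side 3: 29 = 29
  side 4: 28 = 28
  side 5: 24 = 24
  side 6: 23 = 23
  side 7: 19 + 12 = 31
This matches the lower bound, so 7 is optimal.

7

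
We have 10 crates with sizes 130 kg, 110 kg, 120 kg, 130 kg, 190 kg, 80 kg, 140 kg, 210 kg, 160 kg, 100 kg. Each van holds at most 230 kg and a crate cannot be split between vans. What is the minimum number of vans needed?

7

Total = 210 + 190 + 160 + 140 + 130 + 130 + 120 + 110 + 100 + 80 = 1370 kg.
Lower bound: ⌈1370/230⌉ = 6 vans.
Also, 7 crates each exceed 115 kg, and no two of those can share a van, so at least 7 vans are needed.
A packing using 7 vans:
  van 1: 210 = 210
  van 2: 190 = 190
  van 3: 160 = 160
  van 4: 140 + 80 = 220
  van 5: 130 + 100 = 230
  van 6: 130 = 130
  van 7: 120 + 110 = 230
This matches the lower bound, so 7 is optimal.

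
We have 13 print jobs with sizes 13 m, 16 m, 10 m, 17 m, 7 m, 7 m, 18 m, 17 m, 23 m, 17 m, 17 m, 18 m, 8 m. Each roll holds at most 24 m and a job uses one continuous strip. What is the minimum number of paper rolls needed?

9

Total = 23 + 18 + 18 + 17 + 17 + 17 + 17 + 16 + 13 + 10 + 8 + 7 + 7 = 188 m.
Lower bound: ⌈188/24⌉ = 8 paper rolls.
Also, 9 print jobs each exceed 12 m, and no two of those can share a roll, so at least 9 paper rolls are needed.
A packing using 9 paper rolls:
  roll 1: 23 = 23
  roll 2: 18 = 18
  roll 3: 18 = 18
  roll 4: 17 + 7 = 24
  roll 5: 17 + 7 = 24
  roll 6: 17 = 17
  roll 7: 17 = 17
  roll 8: 16 + 8 = 24
  roll 9: 13 + 10 = 23
This matches the lower bound, so 9 is optimal.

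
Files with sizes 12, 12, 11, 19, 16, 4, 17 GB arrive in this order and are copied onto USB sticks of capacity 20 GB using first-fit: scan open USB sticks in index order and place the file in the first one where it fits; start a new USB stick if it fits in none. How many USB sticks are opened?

6

  12 → USB stick 1 (new)  [load 12/20]
  12 → USB stick 2 (new)  [load 12/20]
  11 → USB stick 3 (new)  [load 11/20]
  19 → USB stick 4 (new)  [load 19/20]
  16 → USB stick 5 (new)  [load 16/20]
  4 → USB stick 1  [load 16/20]
  17 → USB stick 6 (new)  [load 17/20]
6 USB sticks opened.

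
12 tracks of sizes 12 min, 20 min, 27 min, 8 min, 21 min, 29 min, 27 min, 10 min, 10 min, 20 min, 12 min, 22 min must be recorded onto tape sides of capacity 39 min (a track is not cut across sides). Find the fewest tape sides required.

Total = 29 + 27 + 27 + 22 + 21 + 20 + 20 + 12 + 12 + 10 + 10 + 8 = 218 min.
Lower bound: ⌈218/39⌉ = 6 tape sides.
Also, 7 tracks each exceed 39/2 min, and no two of those can share a side, so at least 7 tape sides are needed.
A packing using 7 tape sides:
  side 1: 29 + 10 = 39
  side 2: 27 + 12 = 39
  side 3: 27 + 12 = 39
  side 4: 22 + 10 = 32
  side 5: 21 + 8 = 29
  side 6: 20 = 20
  side 7: 20 = 20
This matches the lower bound, so 7 is optimal.

7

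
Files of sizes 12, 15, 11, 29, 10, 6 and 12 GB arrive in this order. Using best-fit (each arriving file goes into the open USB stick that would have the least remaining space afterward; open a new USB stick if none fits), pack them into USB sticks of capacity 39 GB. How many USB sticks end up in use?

3

  12 → USB stick 1 (new)  [load 12/39]
  15 → USB stick 1  [load 27/39]
  11 → USB stick 1  [load 38/39]
  29 → USB stick 2 (new)  [load 29/39]
  10 → USB stick 2  [load 39/39]
  6 → USB stick 3 (new)  [load 6/39]
  12 → USB stick 3  [load 18/39]
3 USB sticks opened.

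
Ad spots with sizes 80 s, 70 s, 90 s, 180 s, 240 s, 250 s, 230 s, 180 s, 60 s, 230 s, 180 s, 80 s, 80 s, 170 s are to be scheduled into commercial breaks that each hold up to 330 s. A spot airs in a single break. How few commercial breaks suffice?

8

Total = 250 + 240 + 230 + 230 + 180 + 180 + 180 + 170 + 90 + 80 + 80 + 80 + 70 + 60 = 2120 s.
Lower bound: ⌈2120/330⌉ = 7 commercial breaks.
Also, 8 ad spots each exceed 165 s, and no two of those can share a break, so at least 8 commercial breaks are needed.
A packing using 8 commercial breaks:
  break 1: 250 + 80 = 330
  break 2: 240 + 90 = 330
  break 3: 230 + 80 = 310
  break 4: 230 + 80 = 310
  break 5: 180 + 70 + 60 = 310
  break 6: 180 = 180
  break 7: 180 = 180
  break 8: 170 = 170
This matches the lower bound, so 8 is optimal.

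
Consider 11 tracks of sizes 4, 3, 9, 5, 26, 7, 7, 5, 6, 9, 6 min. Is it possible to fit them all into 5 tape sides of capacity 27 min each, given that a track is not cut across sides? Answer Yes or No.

A valid assignment using 4 tape sides:
  side 1: 26 = 26
  side 2: 9 + 9 + 7 = 25
  side 3: 7 + 6 + 6 + 5 + 3 = 27
  side 4: 5 + 4 = 9
That uses only 4 ≤ 5, so 5 tape sides are enough.

Yes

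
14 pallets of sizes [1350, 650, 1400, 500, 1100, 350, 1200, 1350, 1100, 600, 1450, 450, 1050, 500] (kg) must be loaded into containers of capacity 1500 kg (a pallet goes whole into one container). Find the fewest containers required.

10

Total = 1450 + 1400 + 1350 + 1350 + 1200 + 1100 + 1100 + 1050 + 650 + 600 + 500 + 500 + 450 + 350 = 13050 kg.
Lower bound: ⌈13050/1500⌉ = 9 containers.
A packing using 10 containers:
  container 1: 1450 = 1450
  container 2: 1400 = 1400
  container 3: 1350 = 1350
  container 4: 1350 = 1350
  container 5: 1200 = 1200
  container 6: 1100 + 350 = 1450
  container 7: 1100 = 1100
  container 8: 1050 + 450 = 1500
  container 9: 650 + 600 = 1250
  container 10: 500 + 500 = 1000
No arrangement into 9 containers stays within capacity, so 10 is optimal.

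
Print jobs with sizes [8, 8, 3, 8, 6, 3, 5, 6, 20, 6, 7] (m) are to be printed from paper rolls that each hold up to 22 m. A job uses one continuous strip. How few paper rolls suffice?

Total = 20 + 8 + 8 + 8 + 7 + 6 + 6 + 6 + 5 + 3 + 3 = 80 m.
Lower bound: ⌈80/22⌉ = 4 paper rolls.
A packing using 4 paper rolls:
  roll 1: 20 = 20
  roll 2: 8 + 8 + 6 = 22
  roll 3: 8 + 7 + 6 = 21
  roll 4: 6 + 5 + 3 + 3 = 17
This matches the lower bound, so 4 is optimal.

4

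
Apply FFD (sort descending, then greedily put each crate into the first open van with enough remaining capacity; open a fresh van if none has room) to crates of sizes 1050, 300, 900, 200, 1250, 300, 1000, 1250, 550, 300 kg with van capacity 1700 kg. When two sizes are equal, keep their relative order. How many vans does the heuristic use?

5

Sorted descending: 1250, 1250, 1050, 1000, 900, 550, 300, 300, 300, 200.
  1250 → van 1 (new)  [load 1250/1700]
  1250 → van 2 (new)  [load 1250/1700]
  1050 → van 3 (new)  [load 1050/1700]
  1000 → van 4 (new)  [load 1000/1700]
  900 → van 5 (new)  [load 900/1700]
  550 → van 3  [load 1600/1700]
  300 → van 1  [load 1550/1700]
  300 → van 2  [load 1550/1700]
  300 → van 4  [load 1300/1700]
  200 → van 4  [load 1500/1700]
5 vans opened.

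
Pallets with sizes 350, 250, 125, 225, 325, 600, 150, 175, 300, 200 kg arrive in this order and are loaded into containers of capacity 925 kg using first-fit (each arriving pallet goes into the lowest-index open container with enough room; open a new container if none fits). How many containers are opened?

3

  350 → container 1 (new)  [load 350/925]
  250 → container 1  [load 600/925]
  125 → container 1  [load 725/925]
  225 → container 2 (new)  [load 225/925]
  325 → container 2  [load 550/925]
  600 → container 3 (new)  [load 600/925]
  150 → container 1  [load 875/925]
  175 → container 2  [load 725/925]
  300 → container 3  [load 900/925]
  200 → container 2  [load 925/925]
3 containers opened.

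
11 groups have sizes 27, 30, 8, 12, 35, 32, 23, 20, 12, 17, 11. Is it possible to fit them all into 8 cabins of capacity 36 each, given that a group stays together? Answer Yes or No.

Yes

A valid assignment using 7 cabins:
  cabin 1: 35 = 35
  cabin 2: 32 = 32
  cabin 3: 30 = 30
  cabin 4: 27 + 8 = 35
  cabin 5: 23 + 12 = 35
  cabin 6: 20 + 12 = 32
  cabin 7: 17 + 11 = 28
That uses only 7 ≤ 8, so 8 cabins are enough.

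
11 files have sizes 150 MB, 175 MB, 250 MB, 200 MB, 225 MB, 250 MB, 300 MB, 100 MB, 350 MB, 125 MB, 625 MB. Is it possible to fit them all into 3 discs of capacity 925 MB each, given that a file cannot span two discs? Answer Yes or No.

Yes

A valid assignment using 3 discs:
  disc 1: 625 + 300 = 925
  disc 2: 350 + 250 + 225 + 100 = 925
  disc 3: 250 + 200 + 175 + 150 + 125 = 900
Every load is within 925 MB, so 3 discs suffice.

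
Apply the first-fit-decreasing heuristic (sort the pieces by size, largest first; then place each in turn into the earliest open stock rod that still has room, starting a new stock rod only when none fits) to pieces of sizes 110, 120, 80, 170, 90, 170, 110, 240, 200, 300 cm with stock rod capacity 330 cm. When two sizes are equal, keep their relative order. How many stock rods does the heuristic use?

Sorted descending: 300, 240, 200, 170, 170, 120, 110, 110, 90, 80.
  300 → stock rod 1 (new)  [load 300/330]
  240 → stock rod 2 (new)  [load 240/330]
  200 → stock rod 3 (new)  [load 200/330]
  170 → stock rod 4 (new)  [load 170/330]
  170 → stock rod 5 (new)  [load 170/330]
  120 → stock rod 3  [load 320/330]
  110 → stock rod 4  [load 280/330]
  110 → stock rod 5  [load 280/330]
  90 → stock rod 2  [load 330/330]
  80 → stock rod 6 (new)  [load 80/330]
6 stock rods opened.

6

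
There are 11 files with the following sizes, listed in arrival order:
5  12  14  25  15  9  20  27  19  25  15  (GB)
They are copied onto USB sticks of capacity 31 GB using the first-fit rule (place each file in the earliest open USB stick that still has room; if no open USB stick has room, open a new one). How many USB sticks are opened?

  5 → USB stick 1 (new)  [load 5/31]
  12 → USB stick 1  [load 17/31]
  14 → USB stick 1  [load 31/31]
  25 → USB stick 2 (new)  [load 25/31]
  15 → USB stick 3 (new)  [load 15/31]
  9 → USB stick 3  [load 24/31]
  20 → USB stick 4 (new)  [load 20/31]
  27 → USB stick 5 (new)  [load 27/31]
  19 → USB stick 6 (new)  [load 19/31]
  25 → USB stick 7 (new)  [load 25/31]
  15 → USB stick 8 (new)  [load 15/31]
8 USB sticks opened.

8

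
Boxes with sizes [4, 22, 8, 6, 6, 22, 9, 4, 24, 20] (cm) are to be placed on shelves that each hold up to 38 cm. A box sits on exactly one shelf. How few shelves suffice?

Total = 24 + 22 + 22 + 20 + 9 + 8 + 6 + 6 + 4 + 4 = 125 cm.
Lower bound: ⌈125/38⌉ = 4 shelves.
A packing using 4 shelves:
  shelf 1: 24 + 9 + 4 = 37
  shelf 2: 22 + 8 + 6 = 36
  shelf 3: 22 + 6 + 4 = 32
  shelf 4: 20 = 20
This matches the lower bound, so 4 is optimal.

4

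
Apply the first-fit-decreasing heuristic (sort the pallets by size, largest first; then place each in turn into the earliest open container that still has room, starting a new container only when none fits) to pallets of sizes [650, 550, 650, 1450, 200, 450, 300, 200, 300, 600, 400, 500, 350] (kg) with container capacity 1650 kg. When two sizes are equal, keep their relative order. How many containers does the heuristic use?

4

Sorted descending: 1450, 650, 650, 600, 550, 500, 450, 400, 350, 300, 300, 200, 200.
  1450 → container 1 (new)  [load 1450/1650]
  650 → container 2 (new)  [load 650/1650]
  650 → container 2  [load 1300/1650]
  600 → container 3 (new)  [load 600/1650]
  550 → container 3  [load 1150/1650]
  500 → container 3  [load 1650/1650]
  450 → container 4 (new)  [load 450/1650]
  400 → container 4  [load 850/1650]
  350 → container 2  [load 1650/1650]
  300 → container 4  [load 1150/1650]
  300 → container 4  [load 1450/1650]
  200 → container 1  [load 1650/1650]
  200 → container 4  [load 1650/1650]
4 containers opened.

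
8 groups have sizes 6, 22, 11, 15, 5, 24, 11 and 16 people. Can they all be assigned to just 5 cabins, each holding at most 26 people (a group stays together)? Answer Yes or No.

Yes

A valid assignment using 5 cabins:
  cabin 1: 24 = 24
  cabin 2: 22 = 22
  cabin 3: 16 + 6 = 22
  cabin 4: 15 + 11 = 26
  cabin 5: 11 + 5 = 16
Every load is within 26 people, so 5 cabins suffice.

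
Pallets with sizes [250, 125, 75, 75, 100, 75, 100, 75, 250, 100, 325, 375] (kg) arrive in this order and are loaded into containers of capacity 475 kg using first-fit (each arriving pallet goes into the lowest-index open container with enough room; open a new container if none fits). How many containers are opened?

5

  250 → container 1 (new)  [load 250/475]
  125 → container 1  [load 375/475]
  75 → container 1  [load 450/475]
  75 → container 2 (new)  [load 75/475]
  100 → container 2  [load 175/475]
  75 → container 2  [load 250/475]
  100 → container 2  [load 350/475]
  75 → container 2  [load 425/475]
  250 → container 3 (new)  [load 250/475]
  100 → container 3  [load 350/475]
  325 → container 4 (new)  [load 325/475]
  375 → container 5 (new)  [load 375/475]
5 containers opened.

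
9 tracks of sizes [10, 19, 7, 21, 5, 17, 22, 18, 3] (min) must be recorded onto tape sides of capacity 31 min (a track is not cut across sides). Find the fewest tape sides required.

5

Total = 22 + 21 + 19 + 18 + 17 + 10 + 7 + 5 + 3 = 122 min.
Lower bound: ⌈122/31⌉ = 4 tape sides.
Also, 5 tracks each exceed 31/2 min, and no two of those can share a side, so at least 5 tape sides are needed.
A packing using 5 tape sides:
  side 1: 22 + 7 = 29
  side 2: 21 + 10 = 31
  side 3: 19 + 5 + 3 = 27
  side 4: 18 = 18
  side 5: 17 = 17
This matches the lower bound, so 5 is optimal.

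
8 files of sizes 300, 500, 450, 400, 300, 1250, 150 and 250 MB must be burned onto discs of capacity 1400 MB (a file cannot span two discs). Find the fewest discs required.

Total = 1250 + 500 + 450 + 400 + 300 + 300 + 250 + 150 = 3600 MB.
Lower bound: ⌈3600/1400⌉ = 3 discs.
A packing using 3 discs:
  disc 1: 1250 + 150 = 1400
  disc 2: 500 + 450 + 400 = 1350
  disc 3: 300 + 300 + 250 = 850
This matches the lower bound, so 3 is optimal.

3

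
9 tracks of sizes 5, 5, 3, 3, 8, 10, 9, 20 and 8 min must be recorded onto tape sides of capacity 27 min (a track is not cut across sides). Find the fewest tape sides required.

Total = 20 + 10 + 9 + 8 + 8 + 5 + 5 + 3 + 3 = 71 min.
Lower bound: ⌈71/27⌉ = 3 tape sides.
A packing using 3 tape sides:
  side 1: 20 + 5 = 25
  side 2: 10 + 9 + 8 = 27
  side 3: 8 + 5 + 3 + 3 = 19
This matches the lower bound, so 3 is optimal.

3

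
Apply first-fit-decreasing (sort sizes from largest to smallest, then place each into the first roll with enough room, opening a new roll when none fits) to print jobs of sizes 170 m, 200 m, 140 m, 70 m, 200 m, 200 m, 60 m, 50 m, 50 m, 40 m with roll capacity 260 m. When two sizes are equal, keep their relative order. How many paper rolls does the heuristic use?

Sorted descending: 200, 200, 200, 170, 140, 70, 60, 50, 50, 40.
  200 → roll 1 (new)  [load 200/260]
  200 → roll 2 (new)  [load 200/260]
  200 → roll 3 (new)  [load 200/260]
  170 → roll 4 (new)  [load 170/260]
  140 → roll 5 (new)  [load 140/260]
  70 → roll 4  [load 240/260]
  60 → roll 1  [load 260/260]
  50 → roll 2  [load 250/260]
  50 → roll 3  [load 250/260]
  40 → roll 5  [load 180/260]
5 paper rolls opened.

5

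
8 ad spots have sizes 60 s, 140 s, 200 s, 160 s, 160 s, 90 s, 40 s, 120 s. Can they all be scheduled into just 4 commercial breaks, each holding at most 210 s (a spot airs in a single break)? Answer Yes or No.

No

Total = 970 s; ⌈970/210⌉ = 5.
At least 5 commercial breaks are required, but only 4 are allowed.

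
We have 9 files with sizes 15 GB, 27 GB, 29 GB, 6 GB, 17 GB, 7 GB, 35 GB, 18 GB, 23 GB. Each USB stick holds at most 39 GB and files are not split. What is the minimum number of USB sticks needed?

5

Total = 35 + 29 + 27 + 23 + 18 + 17 + 15 + 7 + 6 = 177 GB.
Lower bound: ⌈177/39⌉ = 5 USB sticks.
A packing using 5 USB sticks:
  USB stick 1: 35 = 35
  USB stick 2: 29 + 7 = 36
  USB stick 3: 27 + 6 = 33
  USB stick 4: 23 + 15 = 38
  USB stick 5: 18 + 17 = 35
This matches the lower bound, so 5 is optimal.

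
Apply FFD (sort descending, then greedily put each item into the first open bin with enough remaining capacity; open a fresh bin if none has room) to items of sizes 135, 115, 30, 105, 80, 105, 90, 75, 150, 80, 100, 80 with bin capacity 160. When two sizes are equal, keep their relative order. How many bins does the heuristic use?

Sorted descending: 150, 135, 115, 105, 105, 100, 90, 80, 80, 80, 75, 30.
  150 → bin 1 (new)  [load 150/160]
  135 → bin 2 (new)  [load 135/160]
  115 → bin 3 (new)  [load 115/160]
  105 → bin 4 (new)  [load 105/160]
  105 → bin 5 (new)  [load 105/160]
  100 → bin 6 (new)  [load 100/160]
  90 → bin 7 (new)  [load 90/160]
  80 → bin 8 (new)  [load 80/160]
  80 → bin 8  [load 160/160]
  80 → bin 9 (new)  [load 80/160]
  75 → bin 9  [load 155/160]
  30 → bin 3  [load 145/160]
9 bins opened.

9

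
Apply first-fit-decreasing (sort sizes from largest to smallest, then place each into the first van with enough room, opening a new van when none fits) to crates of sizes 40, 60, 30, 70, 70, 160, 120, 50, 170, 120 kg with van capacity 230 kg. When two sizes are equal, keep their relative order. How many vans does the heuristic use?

Sorted descending: 170, 160, 120, 120, 70, 70, 60, 50, 40, 30.
  170 → van 1 (new)  [load 170/230]
  160 → van 2 (new)  [load 160/230]
  120 → van 3 (new)  [load 120/230]
  120 → van 4 (new)  [load 120/230]
  70 → van 2  [load 230/230]
  70 → van 3  [load 190/230]
  60 → van 1  [load 230/230]
  50 → van 4  [load 170/230]
  40 → van 3  [load 230/230]
  30 → van 4  [load 200/230]
4 vans opened.

4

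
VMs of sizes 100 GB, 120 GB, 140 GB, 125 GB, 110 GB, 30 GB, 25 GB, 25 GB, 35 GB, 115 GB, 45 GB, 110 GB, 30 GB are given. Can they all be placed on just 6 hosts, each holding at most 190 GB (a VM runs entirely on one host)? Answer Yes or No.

No

Total = 1010 GB; ⌈1010/190⌉ = 6.
7 VMs each exceed half the capacity and cannot share a host, forcing at least 7 hosts.
At least 7 hosts are required, but only 6 are allowed.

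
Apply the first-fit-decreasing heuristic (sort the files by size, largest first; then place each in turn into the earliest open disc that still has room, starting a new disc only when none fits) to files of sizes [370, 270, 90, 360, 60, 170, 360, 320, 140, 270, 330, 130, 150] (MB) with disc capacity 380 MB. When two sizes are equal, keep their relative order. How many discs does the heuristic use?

9

Sorted descending: 370, 360, 360, 330, 320, 270, 270, 170, 150, 140, 130, 90, 60.
  370 → disc 1 (new)  [load 370/380]
  360 → disc 2 (new)  [load 360/380]
  360 → disc 3 (new)  [load 360/380]
  330 → disc 4 (new)  [load 330/380]
  320 → disc 5 (new)  [load 320/380]
  270 → disc 6 (new)  [load 270/380]
  270 → disc 7 (new)  [load 270/380]
  170 → disc 8 (new)  [load 170/380]
  150 → disc 8  [load 320/380]
  140 → disc 9 (new)  [load 140/380]
  130 → disc 9  [load 270/380]
  90 → disc 6  [load 360/380]
  60 → disc 5  [load 380/380]
9 discs opened.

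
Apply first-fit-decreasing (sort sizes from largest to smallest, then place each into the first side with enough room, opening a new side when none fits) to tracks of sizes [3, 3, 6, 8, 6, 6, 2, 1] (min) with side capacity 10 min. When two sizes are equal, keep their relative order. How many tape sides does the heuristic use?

4

Sorted descending: 8, 6, 6, 6, 3, 3, 2, 1.
  8 → side 1 (new)  [load 8/10]
  6 → side 2 (new)  [load 6/10]
  6 → side 3 (new)  [load 6/10]
  6 → side 4 (new)  [load 6/10]
  3 → side 2  [load 9/10]
  3 → side 3  [load 9/10]
  2 → side 1  [load 10/10]
  1 → side 2  [load 10/10]
4 tape sides opened.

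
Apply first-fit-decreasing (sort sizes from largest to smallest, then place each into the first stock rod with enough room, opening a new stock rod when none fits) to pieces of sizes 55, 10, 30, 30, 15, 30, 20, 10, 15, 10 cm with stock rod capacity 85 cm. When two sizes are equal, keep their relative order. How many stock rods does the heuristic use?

Sorted descending: 55, 30, 30, 30, 20, 15, 15, 10, 10, 10.
  55 → stock rod 1 (new)  [load 55/85]
  30 → stock rod 1  [load 85/85]
  30 → stock rod 2 (new)  [load 30/85]
  30 → stock rod 2  [load 60/85]
  20 → stock rod 2  [load 80/85]
  15 → stock rod 3 (new)  [load 15/85]
  15 → stock rod 3  [load 30/85]
  10 → stock rod 3  [load 40/85]
  10 → stock rod 3  [load 50/85]
  10 → stock rod 3  [load 60/85]
3 stock rods opened.

3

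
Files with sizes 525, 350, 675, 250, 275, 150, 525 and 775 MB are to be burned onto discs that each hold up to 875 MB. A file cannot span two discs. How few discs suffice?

5

Total = 775 + 675 + 525 + 525 + 350 + 275 + 250 + 150 = 3525 MB.
Lower bound: ⌈3525/875⌉ = 5 discs.
A packing using 5 discs:
  disc 1: 775 = 775
  disc 2: 675 + 150 = 825
  disc 3: 525 + 350 = 875
  disc 4: 525 + 275 = 800
  disc 5: 250 = 250
This matches the lower bound, so 5 is optimal.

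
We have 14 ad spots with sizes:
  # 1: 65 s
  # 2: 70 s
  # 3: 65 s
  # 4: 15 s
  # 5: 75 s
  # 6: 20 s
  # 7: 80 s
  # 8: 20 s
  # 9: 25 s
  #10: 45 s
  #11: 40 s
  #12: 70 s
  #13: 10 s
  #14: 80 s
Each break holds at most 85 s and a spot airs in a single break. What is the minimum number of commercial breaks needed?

Total = 80 + 80 + 75 + 70 + 70 + 65 + 65 + 45 + 40 + 25 + 20 + 20 + 15 + 10 = 680 s.
Lower bound: ⌈680/85⌉ = 8 commercial breaks.
A packing using 9 commercial breaks:
  break 1: 80 = 80
  break 2: 80 = 80
  break 3: 75 + 10 = 85
  break 4: 70 + 15 = 85
  break 5: 70 = 70
  break 6: 65 + 20 = 85
  break 7: 65 + 20 = 85
  break 8: 45 + 40 = 85
  break 9: 25 = 25
No arrangement into 8 commercial breaks stays within capacity, so 9 is optimal.

9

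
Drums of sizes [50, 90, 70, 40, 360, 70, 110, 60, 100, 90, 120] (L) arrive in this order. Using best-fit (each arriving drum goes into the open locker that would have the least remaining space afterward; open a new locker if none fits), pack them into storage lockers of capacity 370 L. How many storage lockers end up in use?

4

  50 → locker 1 (new)  [load 50/370]
  90 → locker 1  [load 140/370]
  70 → locker 1  [load 210/370]
  40 → locker 1  [load 250/370]
  360 → locker 2 (new)  [load 360/370]
  70 → locker 1  [load 320/370]
  110 → locker 3 (new)  [load 110/370]
  60 → locker 3  [load 170/370]
  100 → locker 3  [load 270/370]
  90 → locker 3  [load 360/370]
  120 → locker 4 (new)  [load 120/370]
4 storage lockers opened.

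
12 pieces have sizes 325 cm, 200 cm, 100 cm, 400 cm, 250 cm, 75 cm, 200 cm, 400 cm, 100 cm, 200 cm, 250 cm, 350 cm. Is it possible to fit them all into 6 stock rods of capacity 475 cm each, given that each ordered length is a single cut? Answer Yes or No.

Total = 2850 cm; ⌈2850/475⌉ = 6.
The bound of 6 does not rule out 6, but exhaustive search shows no assignment into 6 stock rods of capacity 475 cm exists — the minimum is 7.

No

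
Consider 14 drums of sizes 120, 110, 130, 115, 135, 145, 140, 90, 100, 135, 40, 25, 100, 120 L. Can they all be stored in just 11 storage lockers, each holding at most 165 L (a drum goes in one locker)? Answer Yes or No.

Total = 1505 L; ⌈1505/165⌉ = 10.
12 drums each exceed half the capacity and cannot share a locker, forcing at least 12 storage lockers.
At least 12 storage lockers are required, but only 11 are allowed.

No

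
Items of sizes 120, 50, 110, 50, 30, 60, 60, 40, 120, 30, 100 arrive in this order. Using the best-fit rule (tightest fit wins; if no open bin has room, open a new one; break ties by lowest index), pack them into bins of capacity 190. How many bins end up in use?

  120 → bin 1 (new)  [load 120/190]
  50 → bin 1  [load 170/190]
  110 → bin 2 (new)  [load 110/190]
  50 → bin 2  [load 160/190]
  30 → bin 2  [load 190/190]
  60 → bin 3 (new)  [load 60/190]
  60 → bin 3  [load 120/190]
  40 → bin 3  [load 160/190]
  120 → bin 4 (new)  [load 120/190]
  30 → bin 3  [load 190/190]
  100 → bin 5 (new)  [load 100/190]
5 bins opened.

5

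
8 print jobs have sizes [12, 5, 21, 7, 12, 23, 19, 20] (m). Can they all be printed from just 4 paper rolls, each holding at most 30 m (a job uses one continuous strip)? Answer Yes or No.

No

Total = 119 m; ⌈119/30⌉ = 4.
The bound of 4 does not rule out 4, but exhaustive search shows no assignment into 4 paper rolls of capacity 30 m exists — the minimum is 5.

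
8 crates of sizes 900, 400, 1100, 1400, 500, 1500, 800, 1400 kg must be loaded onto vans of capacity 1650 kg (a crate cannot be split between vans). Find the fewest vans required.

Total = 1500 + 1400 + 1400 + 1100 + 900 + 800 + 500 + 400 = 8000 kg.
Lower bound: ⌈8000/1650⌉ = 5 vans.
A packing using 6 vans:
  van 1: 1500 = 1500
  van 2: 1400 = 1400
  van 3: 1400 = 1400
  van 4: 1100 + 500 = 1600
  van 5: 900 + 400 = 1300
  van 6: 800 = 800
No arrangement into 5 vans stays within capacity, so 6 is optimal.

6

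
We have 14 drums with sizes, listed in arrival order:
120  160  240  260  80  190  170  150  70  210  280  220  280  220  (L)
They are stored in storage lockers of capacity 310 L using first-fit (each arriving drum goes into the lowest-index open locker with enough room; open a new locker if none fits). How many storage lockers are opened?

11

  120 → locker 1 (new)  [load 120/310]
  160 → locker 1  [load 280/310]
  240 → locker 2 (new)  [load 240/310]
  260 → locker 3 (new)  [load 260/310]
  80 → locker 4 (new)  [load 80/310]
  190 → locker 4  [load 270/310]
  170 → locker 5 (new)  [load 170/310]
  150 → locker 6 (new)  [load 150/310]
  70 → locker 2  [load 310/310]
  210 → locker 7 (new)  [load 210/310]
  280 → locker 8 (new)  [load 280/310]
  220 → locker 9 (new)  [load 220/310]
  280 → locker 10 (new)  [load 280/310]
  220 → locker 11 (new)  [load 220/310]
11 storage lockers opened.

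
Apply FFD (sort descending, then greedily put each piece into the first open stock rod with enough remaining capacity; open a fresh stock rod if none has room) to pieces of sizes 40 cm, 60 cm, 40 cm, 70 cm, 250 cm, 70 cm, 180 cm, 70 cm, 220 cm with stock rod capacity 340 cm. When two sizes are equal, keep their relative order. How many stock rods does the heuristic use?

4

Sorted descending: 250, 220, 180, 70, 70, 70, 60, 40, 40.
  250 → stock rod 1 (new)  [load 250/340]
  220 → stock rod 2 (new)  [load 220/340]
  180 → stock rod 3 (new)  [load 180/340]
  70 → stock rod 1  [load 320/340]
  70 → stock rod 2  [load 290/340]
  70 → stock rod 3  [load 250/340]
  60 → stock rod 3  [load 310/340]
  40 → stock rod 2  [load 330/340]
  40 → stock rod 4 (new)  [load 40/340]
4 stock rods opened.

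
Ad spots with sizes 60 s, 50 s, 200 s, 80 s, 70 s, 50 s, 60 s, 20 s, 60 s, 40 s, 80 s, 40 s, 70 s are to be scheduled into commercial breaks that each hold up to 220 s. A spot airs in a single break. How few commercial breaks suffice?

Total = 200 + 80 + 80 + 70 + 70 + 60 + 60 + 60 + 50 + 50 + 40 + 40 + 20 = 880 s.
Lower bound: ⌈880/220⌉ = 4 commercial breaks.
A packing using 4 commercial breaks:
  break 1: 200 + 20 = 220
  break 2: 80 + 80 + 60 = 220
  break 3: 70 + 70 + 40 + 40 = 220
  break 4: 60 + 60 + 50 + 50 = 220
This matches the lower bound, so 4 is optimal.

4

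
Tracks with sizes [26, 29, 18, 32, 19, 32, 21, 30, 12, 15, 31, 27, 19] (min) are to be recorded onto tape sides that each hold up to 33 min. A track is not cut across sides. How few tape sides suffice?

Total = 32 + 32 + 31 + 30 + 29 + 27 + 26 + 21 + 19 + 19 + 18 + 15 + 12 = 311 min.
Lower bound: ⌈311/33⌉ = 10 tape sides.
Also, 11 tracks each exceed 33/2 min, and no two of those can share a side, so at least 11 tape sides are needed.
A packing using 11 tape sides:
  side 1: 32 = 32
  side 2: 32 = 32
  side 3: 31 = 31
  side 4: 30 = 30
  side 5: 29 = 29
  side 6: 27 = 27
  side 7: 26 = 26
  side 8: 21 + 12 = 33
  side 9: 19 = 19
  side 10: 19 = 19
  side 11: 18 + 15 = 33
This matches the lower bound, so 11 is optimal.

11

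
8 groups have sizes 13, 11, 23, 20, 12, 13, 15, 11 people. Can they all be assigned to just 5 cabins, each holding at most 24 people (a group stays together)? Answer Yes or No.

Total = 118 people; ⌈118/24⌉ = 5.
The bound of 5 does not rule out 5, but exhaustive search shows no assignment into 5 cabins of capacity 24 people exists — the minimum is 6.

No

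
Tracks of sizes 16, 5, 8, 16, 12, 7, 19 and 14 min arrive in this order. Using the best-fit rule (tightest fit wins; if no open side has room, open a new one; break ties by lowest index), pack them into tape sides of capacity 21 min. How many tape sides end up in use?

5

  16 → side 1 (new)  [load 16/21]
  5 → side 1  [load 21/21]
  8 → side 2 (new)  [load 8/21]
  16 → side 3 (new)  [load 16/21]
  12 → side 2  [load 20/21]
  7 → side 4 (new)  [load 7/21]
  19 → side 5 (new)  [load 19/21]
  14 → side 4  [load 21/21]
5 tape sides opened.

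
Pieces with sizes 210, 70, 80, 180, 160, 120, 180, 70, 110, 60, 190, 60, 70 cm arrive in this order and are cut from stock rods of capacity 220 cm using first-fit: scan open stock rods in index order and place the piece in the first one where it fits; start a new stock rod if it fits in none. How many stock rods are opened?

  210 → stock rod 1 (new)  [load 210/220]
  70 → stock rod 2 (new)  [load 70/220]
  80 → stock rod 2  [load 150/220]
  180 → stock rod 3 (new)  [load 180/220]
  160 → stock rod 4 (new)  [load 160/220]
  120 → stock rod 5 (new)  [load 120/220]
  180 → stock rod 6 (new)  [load 180/220]
  70 → stock rod 2  [load 220/220]
  110 → stock rod 7 (new)  [load 110/220]
  60 → stock rod 4  [load 220/220]
  190 → stock rod 8 (new)  [load 190/220]
  60 → stock rod 5  [load 180/220]
  70 → stock rod 7  [load 180/220]
8 stock rods opened.

8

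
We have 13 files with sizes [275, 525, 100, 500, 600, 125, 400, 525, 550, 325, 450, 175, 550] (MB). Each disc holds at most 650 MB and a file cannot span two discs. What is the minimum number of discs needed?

Total = 600 + 550 + 550 + 525 + 525 + 500 + 450 + 400 + 325 + 275 + 175 + 125 + 100 = 5100 MB.
Lower bound: ⌈5100/650⌉ = 8 discs.
A packing using 9 discs:
  disc 1: 600 = 600
  disc 2: 550 + 100 = 650
  disc 3: 550 = 550
  disc 4: 525 + 125 = 650
  disc 5: 525 = 525
  disc 6: 500 = 500
  disc 7: 450 + 175 = 625
  disc 8: 400 = 400
  disc 9: 325 + 275 = 600
No arrangement into 8 discs stays within capacity, so 9 is optimal.

9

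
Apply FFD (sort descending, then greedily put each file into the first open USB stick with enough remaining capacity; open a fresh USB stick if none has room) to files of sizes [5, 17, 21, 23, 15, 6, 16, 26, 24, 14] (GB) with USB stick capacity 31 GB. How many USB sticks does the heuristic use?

Sorted descending: 26, 24, 23, 21, 17, 16, 15, 14, 6, 5.
  26 → USB stick 1 (new)  [load 26/31]
  24 → USB stick 2 (new)  [load 24/31]
  23 → USB stick 3 (new)  [load 23/31]
  21 → USB stick 4 (new)  [load 21/31]
  17 → USB stick 5 (new)  [load 17/31]
  16 → USB stick 6 (new)  [load 16/31]
  15 → USB stick 6  [load 31/31]
  14 → USB stick 5  [load 31/31]
  6 → USB stick 2  [load 30/31]
  5 → USB stick 1  [load 31/31]
6 USB sticks opened.

6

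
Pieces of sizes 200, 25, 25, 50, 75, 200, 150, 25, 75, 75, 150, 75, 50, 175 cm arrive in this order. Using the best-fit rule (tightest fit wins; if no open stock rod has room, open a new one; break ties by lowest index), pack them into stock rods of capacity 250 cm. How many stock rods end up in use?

  200 → stock rod 1 (new)  [load 200/250]
  25 → stock rod 1  [load 225/250]
  25 → stock rod 1  [load 250/250]
  50 → stock rod 2 (new)  [load 50/250]
  75 → stock rod 2  [load 125/250]
  200 → stock rod 3 (new)  [load 200/250]
  150 → stock rod 4 (new)  [load 150/250]
  25 → stock rod 3  [load 225/250]
  75 → stock rod 4  [load 225/250]
  75 → stock rod 2  [load 200/250]
  150 → stock rod 5 (new)  [load 150/250]
  75 → stock rod 5  [load 225/250]
  50 → stock rod 2  [load 250/250]
  175 → stock rod 6 (new)  [load 175/250]
6 stock rods opened.

6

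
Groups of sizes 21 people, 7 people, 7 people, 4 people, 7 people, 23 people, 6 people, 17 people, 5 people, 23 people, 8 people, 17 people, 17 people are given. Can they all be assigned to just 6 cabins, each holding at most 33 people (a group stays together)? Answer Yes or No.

Yes

A valid assignment using 6 cabins:
  cabin 1: 23 + 8 = 31
  cabin 2: 23 + 7 = 30
  cabin 3: 21 + 7 + 5 = 33
  cabin 4: 17 + 7 + 6 = 30
  cabin 5: 17 + 4 = 21
  cabin 6: 17 = 17
Every load is within 33 people, so 6 cabins suffice.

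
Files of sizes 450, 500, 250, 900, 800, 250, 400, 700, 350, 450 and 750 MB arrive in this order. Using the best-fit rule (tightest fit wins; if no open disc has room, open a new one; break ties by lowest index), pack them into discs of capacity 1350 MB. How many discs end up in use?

  450 → disc 1 (new)  [load 450/1350]
  500 → disc 1  [load 950/1350]
  250 → disc 1  [load 1200/1350]
  900 → disc 2 (new)  [load 900/1350]
  800 → disc 3 (new)  [load 800/1350]
  250 → disc 2  [load 1150/1350]
  400 → disc 3  [load 1200/1350]
  700 → disc 4 (new)  [load 700/1350]
  350 → disc 4  [load 1050/1350]
  450 → disc 5 (new)  [load 450/1350]
  750 → disc 5  [load 1200/1350]
5 discs opened.

5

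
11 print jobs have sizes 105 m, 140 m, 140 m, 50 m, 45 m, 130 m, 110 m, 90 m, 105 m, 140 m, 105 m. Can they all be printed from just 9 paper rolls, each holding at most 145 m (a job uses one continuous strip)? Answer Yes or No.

Total = 1160 m; ⌈1160/145⌉ = 8.
9 print jobs each exceed half the capacity and cannot share a roll, forcing at least 9 paper rolls.
The bound of 9 does not rule out 9, but exhaustive search shows no assignment into 9 paper rolls of capacity 145 m exists — the minimum is 10.

No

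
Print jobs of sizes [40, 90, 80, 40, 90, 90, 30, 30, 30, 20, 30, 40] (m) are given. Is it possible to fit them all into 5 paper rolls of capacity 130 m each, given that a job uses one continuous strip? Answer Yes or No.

A valid assignment using 5 paper rolls:
  roll 1: 90 + 40 = 130
  roll 2: 90 + 40 = 130
  roll 3: 90 + 40 = 130
  roll 4: 80 + 30 + 20 = 130
  roll 5: 30 + 30 + 30 = 90
Every load is within 130 m, so 5 paper rolls suffice.

Yes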